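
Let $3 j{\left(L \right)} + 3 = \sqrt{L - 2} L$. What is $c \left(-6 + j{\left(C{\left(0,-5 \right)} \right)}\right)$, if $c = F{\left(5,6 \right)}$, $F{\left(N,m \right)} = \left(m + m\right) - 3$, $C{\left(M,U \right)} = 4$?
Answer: $-63 + 12 \sqrt{2} \approx -46.029$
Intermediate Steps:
$j{\left(L \right)} = -1 + \frac{L \sqrt{-2 + L}}{3}$ ($j{\left(L \right)} = -1 + \frac{\sqrt{L - 2} L}{3} = -1 + \frac{\sqrt{-2 + L} L}{3} = -1 + \frac{L \sqrt{-2 + L}}{3}$)
$F{\left(N,m \right)} = -3 + 2 m$ ($F{\left(N,m \right)} = 2 m - 3 = -3 + 2 m$)
$c = 9$ ($c = -3 + 2 \cdot 6 = -3 + 12 = 9$)
$c \left(-6 + j{\left(C{\left(0,-5 \right)} \right)}\right) = 9 \left(-6 - \left(1 - \frac{4 \sqrt{-2 + 4}}{3}\right)\right) = 9 \left(-6 - \left(1 - \frac{4 \sqrt{2}}{3}\right)\right) = 9 \left(-7 + \frac{4 \sqrt{2}}{3}\right) = -63 + 12 \sqrt{2}$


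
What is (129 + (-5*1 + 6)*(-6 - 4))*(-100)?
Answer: -11900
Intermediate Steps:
(129 + (-5*1 + 6)*(-6 - 4))*(-100) = (129 + (-5 + 6)*(-10))*(-100) = (129 + 1*(-10))*(-100) = (129 - 10)*(-100) = 119*(-100) = -11900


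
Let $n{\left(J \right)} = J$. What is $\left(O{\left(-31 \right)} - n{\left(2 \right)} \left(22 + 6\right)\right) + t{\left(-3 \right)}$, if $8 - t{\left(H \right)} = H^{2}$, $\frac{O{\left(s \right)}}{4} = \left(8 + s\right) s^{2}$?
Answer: $-88469$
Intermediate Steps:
$O{\left(s \right)} = 4 s^{2} \left(8 + s\right)$ ($O{\left(s \right)} = 4 \left(8 + s\right) s^{2} = 4 s^{2} \left(8 + s\right)$)
$t{\left(H \right)} = 8 - H^{2}$
$\left(O{\left(-31 \right)} - n{\left(2 \right)} \left(22 + 6\right)\right) + t{\left(-3 \right)} = \left(4 \left(-31\right)^{2} \left(8 - 31\right) - 2 \left(22 + 6\right)\right) + \left(8 - \left(-3\right)^{2}\right) = \left(4 \cdot 961 \left(-23\right) - 2 \cdot 28\right) + \left(8 - 9\right) = \left(-88412 - 56\right) + \left(8 - 9\right) = \left(-88412 - 56\right) - 1 = -88468 - 1 = -88469$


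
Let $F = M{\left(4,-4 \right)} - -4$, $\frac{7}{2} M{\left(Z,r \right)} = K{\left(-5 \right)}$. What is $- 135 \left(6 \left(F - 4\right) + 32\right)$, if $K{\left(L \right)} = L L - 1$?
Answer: $- \frac{69120}{7} \approx -9874.3$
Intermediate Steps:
$K{\left(L \right)} = -1 + L^{2}$ ($K{\left(L \right)} = L^{2} - 1 = -1 + L^{2}$)
$M{\left(Z,r \right)} = \frac{48}{7}$ ($M{\left(Z,r \right)} = \frac{2 \left(-1 + \left(-5\right)^{2}\right)}{7} = \frac{2 \left(-1 + 25\right)}{7} = \frac{2}{7} \cdot 24 = \frac{48}{7}$)
$F = \frac{76}{7}$ ($F = \frac{48}{7} - -4 = \frac{48}{7} + 4 = \frac{76}{7} \approx 10.857$)
$- 135 \left(6 \left(F - 4\right) + 32\right) = - 135 \left(6 \left(\frac{76}{7} - 4\right) + 32\right) = - 135 \left(6 \cdot \frac{48}{7} + 32\right) = - 135 \left(\frac{288}{7} + 32\right) = \left(-135\right) \frac{512}{7} = - \frac{69120}{7}$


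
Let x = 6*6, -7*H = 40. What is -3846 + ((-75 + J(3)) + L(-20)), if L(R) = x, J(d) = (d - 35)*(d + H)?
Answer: -26587/7 ≈ -3798.1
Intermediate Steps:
H = -40/7 (H = -1/7*40 = -40/7 ≈ -5.7143)
J(d) = (-35 + d)*(-40/7 + d) (J(d) = (d - 35)*(d - 40/7) = (-35 + d)*(-40/7 + d))
x = 36
L(R) = 36
-3846 + ((-75 + J(3)) + L(-20)) = -3846 + ((-75 + (200 + 3**2 - 285/7*3)) + 36) = -3846 + ((-75 + (200 + 9 - 855/7)) + 36) = -3846 + ((-75 + 608/7) + 36) = -3846 + (83/7 + 36) = -3846 + 335/7 = -26587/7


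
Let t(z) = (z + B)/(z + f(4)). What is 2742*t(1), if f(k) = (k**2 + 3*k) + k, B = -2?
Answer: -914/11 ≈ -83.091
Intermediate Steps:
f(k) = k**2 + 4*k
t(z) = (-2 + z)/(32 + z) (t(z) = (z - 2)/(z + 4*(4 + 4)) = (-2 + z)/(z + 4*8) = (-2 + z)/(z + 32) = (-2 + z)/(32 + z))
2742*t(1) = 2742*((-2 + 1)/(32 + 1)) = 2742*(-1/33) = -914/11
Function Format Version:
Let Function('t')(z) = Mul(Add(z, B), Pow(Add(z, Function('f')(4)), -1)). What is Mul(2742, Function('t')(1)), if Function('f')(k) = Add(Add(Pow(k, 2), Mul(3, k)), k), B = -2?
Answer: Rational(-914, 11) ≈ -83.091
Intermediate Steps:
Function('f')(k) = Add(Pow(k, 2), Mul(4, k))
Function('t')(z) = Mul(Pow(Add(32, z), -1), Add(-2, z)) (Function('t')(z) = Mul(Add(z, -2), Pow(Add(z, Mul(4, Add(4, 4))), -1)) = Mul(Add(-2, z), Pow(Add(z, Mul(4, 8)), -1)) = Mul(Add(-2, z), Pow(Add(z, 32), -1)) = Mul(Add(-2, z), Pow(Add(32, z), -1)) = Mul(Pow(Add(32, z), -1), Add(-2, z)))
Mul(2742, Function('t')(1)) = Mul(2742, Mul(Pow(Add(32, 1), -1), Add(-2, 1))) = Mul(2742, Mul(Pow(33, -1), -1)) = Mul(2742, Mul(Rational(1, 33), -1)) = Mul(2742, Rational(-1, 33)) = Rational(-914, 11)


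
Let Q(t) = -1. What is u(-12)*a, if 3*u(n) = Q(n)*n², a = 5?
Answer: -240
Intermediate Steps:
u(n) = -n²/3 (u(n) = (-n²)/3 = -n²/3)
u(-12)*a = -⅓*(-12)²*5 = -⅓*144*5 = -48*5 = -240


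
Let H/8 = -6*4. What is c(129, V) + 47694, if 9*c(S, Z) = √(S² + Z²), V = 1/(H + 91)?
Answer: 47694 + √169754842/909 ≈ 47708.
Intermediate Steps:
H = -192 (H = 8*(-6*4) = 8*(-24) = -192)
V = -1/101 (V = 1/(-192 + 91) = 1/(-101) = -1/101 ≈ -0.0099010)
c(S, Z) = √(S² + Z²)/9
c(129, V) + 47694 = √(129² + (-1/101)²)/9 + 47694 = √(16641 + 1/10201)/9 + 47694 = √(169754842/10201)/9 + 47694 = (√169754842/101)/9 + 47694 = √169754842/909 + 47694 = 47694 + √169754842/909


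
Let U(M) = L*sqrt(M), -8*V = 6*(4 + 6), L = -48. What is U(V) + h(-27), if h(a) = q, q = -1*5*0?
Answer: -24*I*sqrt(30) ≈ -131.45*I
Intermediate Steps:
q = 0 (q = -5*0 = 0)
V = -15/2 (V = -3*(4 + 6)/4 = -3*10/4 = -1/8*60 = -15/2 ≈ -7.5000)
h(a) = 0
U(M) = -48*sqrt(M)
U(V) + h(-27) = -24*I*sqrt(30) + 0 = -24*I*sqrt(30)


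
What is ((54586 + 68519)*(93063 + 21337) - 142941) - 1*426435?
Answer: 14082642624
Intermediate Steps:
((54586 + 68519)*(93063 + 21337) - 142941) - 1*426435 = (123105*114400 - 142941) - 426435 = (14083212000 - 142941) - 426435 = 14083069059 - 426435 = 14082642624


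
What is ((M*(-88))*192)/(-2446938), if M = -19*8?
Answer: -428032/407823 ≈ -1.0496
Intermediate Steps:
M = -152
((M*(-88))*192)/(-2446938) = (-152*(-88)*192)/(-2446938) = (13376*192)*(-1/2446938) = 2568192*(-1/2446938) = -428032/407823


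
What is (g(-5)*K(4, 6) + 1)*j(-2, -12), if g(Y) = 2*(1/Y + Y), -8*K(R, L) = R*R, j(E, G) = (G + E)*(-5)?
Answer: 1526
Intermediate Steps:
j(E, G) = -5*E - 5*G (j(E, G) = (E + G)*(-5) = -5*E - 5*G)
K(R, L) = -R²/8 (K(R, L) = -R*R/8 = -R²/8)
g(Y) = 2*Y + 2/Y (g(Y) = 2*(Y + 1/Y) = 2*Y + 2/Y)
(g(-5)*K(4, 6) + 1)*j(-2, -12) = ((2*(-5) + 2/(-5))*(-⅛*4²) + 1)*(-5*(-2) - 5*(-12)) = ((-10 + 2*(-⅕))*(-⅛*16) + 1)*(10 + 60) = ((-10 - ⅖)*(-2) + 1)*70 = (-52/5*(-2) + 1)*70 = (104/5 + 1)*70 = (109/5)*70 = 1526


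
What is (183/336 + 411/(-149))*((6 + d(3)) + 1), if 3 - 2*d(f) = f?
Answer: -36943/2384 ≈ -15.496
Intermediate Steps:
d(f) = 3/2 - f/2
(183/336 + 411/(-149))*((6 + d(3)) + 1) = (183/336 + 411/(-149))*((6 + (3/2 - 1/2*3)) + 1) = (183*(1/336) + 411*(-1/149))*((6 + (3/2 - 3/2)) + 1) = (61/112 - 411/149)*((6 + 0) + 1) = -36943*(6 + 1)/16688 = -36943/16688*7 = -36943/2384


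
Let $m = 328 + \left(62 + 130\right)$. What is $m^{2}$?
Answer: $270400$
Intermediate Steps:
$m = 520$ ($m = 328 + 192 = 520$)
$m^{2} = 520^{2} = 270400$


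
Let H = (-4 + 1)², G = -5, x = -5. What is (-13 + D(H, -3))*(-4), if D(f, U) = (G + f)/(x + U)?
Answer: 54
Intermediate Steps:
H = 9 (H = (-3)² = 9)
D(f, U) = (-5 + f)/(-5 + U)
(-13 + D(H, -3))*(-4) = (-13 + (-5 + 9)/(-5 - 3))*(-4) = (-13 + 4/(-8))*(-4) = (-13 - ⅛*4)*(-4) = (-13 - ½)*(-4) = -27/2*(-4) = 54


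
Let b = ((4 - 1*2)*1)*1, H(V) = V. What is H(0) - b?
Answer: -2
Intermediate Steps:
b = 2 (b = ((4 - 2)*1)*1 = (2*1)*1 = 2*1 = 2)
H(0) - b = 0 - 1*2 = 0 - 2 = -2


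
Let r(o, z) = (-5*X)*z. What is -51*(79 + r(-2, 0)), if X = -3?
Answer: -4029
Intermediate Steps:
r(o, z) = 15*z (r(o, z) = (-5*(-3))*z = 15*z)
-51*(79 + r(-2, 0)) = -51*(79 + 15*0) = -51*(79 + 0) = -51*79 = -4029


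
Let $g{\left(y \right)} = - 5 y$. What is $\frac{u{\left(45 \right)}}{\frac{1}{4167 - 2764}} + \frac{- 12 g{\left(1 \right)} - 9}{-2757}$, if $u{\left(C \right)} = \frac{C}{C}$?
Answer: $\frac{1289340}{919} \approx 1403.0$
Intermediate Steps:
$u{\left(C \right)} = 1$
$\frac{u{\left(45 \right)}}{\frac{1}{4167 - 2764}} + \frac{- 12 g{\left(1 \right)} - 9}{-2757} = 1 \frac{1}{\frac{1}{4167 - 2764}} + \frac{- 12 \left(\left(-5\right) 1\right) - 9}{-2757} = 1 \frac{1}{\frac{1}{1403}} + \left(\left(-12\right) \left(-5\right) - 9\right) \left(- \frac{1}{2757}\right) = 1 \frac{1}{\frac{1}{1403}} + \left(60 - 9\right) \left(- \frac{1}{2757}\right) = 1 \cdot 1403 + 51 \left(- \frac{1}{2757}\right) = 1403 - \frac{17}{919} = \frac{1289340}{919}$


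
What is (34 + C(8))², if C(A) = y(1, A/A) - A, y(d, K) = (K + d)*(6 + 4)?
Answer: 2116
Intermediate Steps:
y(d, K) = 10*K + 10*d (y(d, K) = (K + d)*10 = 10*K + 10*d)
C(A) = 20 - A (C(A) = (10*(A/A) + 10*1) - A = (10*1 + 10) - A = (10 + 10) - A = 20 - A)
(34 + C(8))² = (34 + (20 - 1*8))² = (34 + (20 - 8))² = (34 + 12)² = 46² = 2116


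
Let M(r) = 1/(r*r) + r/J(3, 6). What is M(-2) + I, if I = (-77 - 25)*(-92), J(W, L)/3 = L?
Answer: 337829/36 ≈ 9384.1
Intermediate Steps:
J(W, L) = 3*L
M(r) = r⁻² + r/18 (M(r) = 1/(r*r) + r/((3*6)) = r⁻² + r/18)
I = 9384 (I = -102*(-92) = 9384)
M(-2) + I = ((-2)⁻² + (1/18)*(-2)) + 9384 = (¼ - ⅑) + 9384 = 5/36 + 9384 = 337829/36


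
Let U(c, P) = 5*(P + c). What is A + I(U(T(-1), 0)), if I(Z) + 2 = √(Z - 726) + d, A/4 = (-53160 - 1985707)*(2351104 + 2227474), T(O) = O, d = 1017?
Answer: -37340446363489 + I*√731 ≈ -3.734e+13 + 27.037*I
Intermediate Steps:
U(c, P) = 5*P + 5*c
A = -37340446364504 (A = 4*((-53160 - 1985707)*(2351104 + 2227474)) = 4*(-2038867*4578578) = 4*(-9335111591126) = -37340446364504)
I(Z) = 1015 + √(-726 + Z) (I(Z) = -2 + (√(Z - 726) + 1017) = -2 + (√(-726 + Z) + 1017) = -2 + (1017 + √(-726 + Z)) = 1015 + √(-726 + Z))
A + I(U(T(-1), 0)) = -37340446364504 + (1015 + √(-726 + (5*0 + 5*(-1)))) = -37340446364504 + (1015 + √(-726 + (0 - 5))) = -37340446364504 + (1015 + √(-726 - 5)) = -37340446364504 + (1015 + √(-731)) = -37340446364504 + (1015 + I*√731) = -37340446363489 + I*√731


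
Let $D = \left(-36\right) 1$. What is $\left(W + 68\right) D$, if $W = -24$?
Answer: $-1584$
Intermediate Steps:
$D = -36$
$\left(W + 68\right) D = \left(-24 + 68\right) \left(-36\right) = 44 \left(-36\right) = -1584$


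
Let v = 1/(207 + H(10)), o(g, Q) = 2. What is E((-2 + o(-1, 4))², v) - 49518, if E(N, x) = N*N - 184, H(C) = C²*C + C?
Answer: -49702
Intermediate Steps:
H(C) = C + C³ (H(C) = C³ + C = C + C³)
v = 1/1217 (v = 1/(207 + (10 + 10³)) = 1/(207 + (10 + 1000)) = 1/(207 + 1010) = 1/1217 ≈ 0.00082169)
E(N, x) = -184 + N² (E(N, x) = N² - 184 = -184 + N²)
E((-2 + o(-1, 4))², v) - 49518 = (-184 + ((-2 + 2)²)²) - 49518 = (-184 + (0²)²) - 49518 = (-184 + 0²) - 49518 = (-184 + 0) - 49518 = -184 - 49518 = -49702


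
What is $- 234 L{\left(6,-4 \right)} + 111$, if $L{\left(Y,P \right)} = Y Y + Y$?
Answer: $-9717$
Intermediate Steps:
$L{\left(Y,P \right)} = Y + Y^{2}$ ($L{\left(Y,P \right)} = Y^{2} + Y = Y + Y^{2}$)
$- 234 L{\left(6,-4 \right)} + 111 = - 234 \cdot 6 \left(1 + 6\right) + 111 = - 234 \cdot 6 \cdot 7 + 111 = \left(-234\right) 42 + 111 = -9828 + 111 = -9717$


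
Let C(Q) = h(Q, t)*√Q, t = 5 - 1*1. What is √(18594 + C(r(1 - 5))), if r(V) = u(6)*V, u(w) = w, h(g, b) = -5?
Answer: √(18594 - 10*I*√6) ≈ 136.36 - 0.0898*I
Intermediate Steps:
t = 4 (t = 5 - 1 = 4)
r(V) = 6*V
C(Q) = -5*√Q
√(18594 + C(r(1 - 5))) = √(18594 - 5*√6*√(1 - 5)) = √(18594 - 5*2*I*√6) = √(18594 - 10*I*√6)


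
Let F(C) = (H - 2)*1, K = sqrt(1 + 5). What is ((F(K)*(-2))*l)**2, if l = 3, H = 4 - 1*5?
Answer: 324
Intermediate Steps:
H = -1 (H = 4 - 5 = -1)
K = sqrt(6) ≈ 2.4495
F(C) = -3 (F(C) = (-1 - 2)*1 = -3*1 = -3)
((F(K)*(-2))*l)**2 = (-3*(-2)*3)**2 = (6*3)**2 = 18**2 = 324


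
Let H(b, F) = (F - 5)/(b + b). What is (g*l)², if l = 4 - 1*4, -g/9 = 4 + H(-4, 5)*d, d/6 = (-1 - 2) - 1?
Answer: 0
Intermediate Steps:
d = -24 (d = 6*((-1 - 2) - 1) = 6*(-3 - 1) = 6*(-4) = -24)
H(b, F) = (-5 + F)/(2*b) (H(b, F) = (-5 + F)/((2*b)) = (-5 + F)*(1/(2*b)) = (-5 + F)/(2*b))
g = -36 (g = -9*(4 + ((½)*(-5 + 5)/(-4))*(-24)) = -9*(4 + ((½)*(-¼)*0)*(-24)) = -9*(4 + 0*(-24)) = -9*(4 + 0) = -9*4 = -36)
l = 0 (l = 4 - 4 = 0)
(g*l)² = (-36*0)² = 0² = 0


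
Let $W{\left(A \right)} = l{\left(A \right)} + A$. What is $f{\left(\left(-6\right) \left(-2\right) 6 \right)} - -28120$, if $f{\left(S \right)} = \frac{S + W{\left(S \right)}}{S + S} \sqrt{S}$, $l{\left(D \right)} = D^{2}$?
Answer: $28120 + 222 \sqrt{2} \approx 28434.0$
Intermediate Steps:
$W{\left(A \right)} = A + A^{2}$ ($W{\left(A \right)} = A^{2} + A = A + A^{2}$)
$f{\left(S \right)} = \frac{S + S \left(1 + S\right)}{2 \sqrt{S}}$ ($f{\left(S \right)} = \frac{S + S \left(1 + S\right)}{S + S} \sqrt{S} = \frac{S + S \left(1 + S\right)}{2 S} \sqrt{S} = \frac{S + S \left(1 + S\right)}{2 \sqrt{S}}$)
$f{\left(\left(-6\right) \left(-2\right) 6 \right)} - -28120 = \frac{\sqrt{\left(-6\right) \left(-2\right) 6} \left(2 + \left(-6\right) \left(-2\right) 6\right)}{2} - -28120 = \frac{\sqrt{12 \cdot 6} \left(2 + 12 \cdot 6\right)}{2} + 28120 = \frac{\sqrt{72} \left(2 + 72\right)}{2} + 28120 = \frac{1}{2} \cdot 6 \sqrt{2} \cdot 74 + 28120 = 222 \sqrt{2} + 28120 = 28120 + 222 \sqrt{2}$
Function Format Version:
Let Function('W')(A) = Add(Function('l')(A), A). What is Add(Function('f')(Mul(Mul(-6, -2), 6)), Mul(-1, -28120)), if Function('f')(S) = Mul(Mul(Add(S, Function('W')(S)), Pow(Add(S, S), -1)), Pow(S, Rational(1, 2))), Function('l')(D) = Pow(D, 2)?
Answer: Add(28120, Mul(222, Pow(2, Rational(1, 2)))) ≈ 28434.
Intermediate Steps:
Function('W')(A) = Add(A, Pow(A, 2)) (Function('W')(A) = Add(Pow(A, 2), A) = Add(A, Pow(A, 2)))
Function('f')(S) = Mul(Rational(1, 2), Pow(S, Rational(-1, 2)), Add(S, Mul(S, Add(1, S)))) (Function('f')(S) = Mul(Mul(Add(S, Mul(S, Add(1, S))), Pow(Add(S, S), -1)), Pow(S, Rational(1, 2))) = Mul(Mul(Add(S, Mul(S, Add(1, S))), Pow(Mul(2, S), -1)), Pow(S, Rational(1, 2))) = Mul(Mul(Add(S, Mul(S, Add(1, S))), Mul(Rational(1, 2), Pow(S, -1))), Pow(S, Rational(1, 2))) = Mul(Mul(Rational(1, 2), Pow(S, -1), Add(S, Mul(S, Add(1, S)))), Pow(S, Rational(1, 2))) = Mul(Rational(1, 2), Pow(S, Rational(-1, 2)), Add(S, Mul(S, Add(1, S)))))
Add(Function('f')(Mul(Mul(-6, -2), 6)), Mul(-1, -28120)) = Add(Mul(Rational(1, 2), Pow(Mul(Mul(-6, -2), 6), Rational(1, 2)), Add(2, Mul(Mul(-6, -2), 6))), Mul(-1, -28120)) = Add(Mul(Rational(1, 2), Pow(Mul(12, 6), Rational(1, 2)), Add(2, Mul(12, 6))), 28120) = Add(Mul(Rational(1, 2), Pow(72, Rational(1, 2)), Add(2, 72)), 28120) = Add(Mul(Rational(1, 2), Mul(6, Pow(2, Rational(1, 2))), 74), 28120) = Add(Mul(222, Pow(2, Rational(1, 2))), 28120) = Add(28120, Mul(222, Pow(2, Rational(1, 2))))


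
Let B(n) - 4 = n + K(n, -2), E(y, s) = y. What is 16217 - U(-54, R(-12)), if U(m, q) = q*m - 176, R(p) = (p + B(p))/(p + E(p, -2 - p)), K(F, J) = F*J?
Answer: 16384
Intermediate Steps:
B(n) = 4 - n (B(n) = 4 + (n + n*(-2)) = 4 + (n - 2*n) = 4 - n)
R(p) = 2/p (R(p) = (p + (4 - p))/(p + p) = 4/((2*p)) = 4*(1/(2*p)) = 2/p)
U(m, q) = -176 + m*q (U(m, q) = m*q - 176 = -176 + m*q)
16217 - U(-54, R(-12)) = 16217 - (-176 - 108/(-12)) = 16217 - (-176 - 108*(-1)/12) = 16217 - (-176 - 54*(-⅙)) = 16217 - (-176 + 9) = 16217 - 1*(-167) = 16217 + 167 = 16384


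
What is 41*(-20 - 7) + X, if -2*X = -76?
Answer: -1069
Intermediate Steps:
X = 38 (X = -½*(-76) = 38)
41*(-20 - 7) + X = 41*(-20 - 7) + 38 = 41*(-27) + 38 = -1107 + 38 = -1069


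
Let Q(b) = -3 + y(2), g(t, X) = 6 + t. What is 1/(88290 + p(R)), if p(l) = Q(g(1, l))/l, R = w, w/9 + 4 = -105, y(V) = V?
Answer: 981/86612491 ≈ 1.1326e-5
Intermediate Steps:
Q(b) = -1 (Q(b) = -3 + 2 = -1)
w = -981 (w = -36 + 9*(-105) = -36 - 945 = -981)
R = -981
p(l) = -1/l
1/(88290 + p(R)) = 1/(88290 - 1/(-981)) = 1/(88290 - 1*(-1/981)) = 1/(88290 + 1/981) = 1/(86612491/981) = 981/86612491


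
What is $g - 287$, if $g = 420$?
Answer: $133$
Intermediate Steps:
$g - 287 = 420 - 287 = 133$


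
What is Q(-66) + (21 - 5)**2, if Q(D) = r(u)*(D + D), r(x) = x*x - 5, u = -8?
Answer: -7532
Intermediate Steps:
r(x) = -5 + x**2 (r(x) = x**2 - 5 = -5 + x**2)
Q(D) = 118*D (Q(D) = (-5 + (-8)**2)*(D + D) = (-5 + 64)*(2*D) = 59*(2*D) = 118*D)
Q(-66) + (21 - 5)**2 = 118*(-66) + (21 - 5)**2 = -7788 + 16**2 = -7788 + 256 = -7532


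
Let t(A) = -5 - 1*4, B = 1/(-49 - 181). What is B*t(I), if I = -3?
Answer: 9/230 ≈ 0.039130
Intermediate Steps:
B = -1/230 (B = 1/(-230) = -1/230 ≈ -0.0043478)
t(A) = -9 (t(A) = -5 - 4 = -9)
B*t(I) = -1/230*(-9) = 9/230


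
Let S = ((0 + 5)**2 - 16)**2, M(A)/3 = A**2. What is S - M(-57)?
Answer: -9666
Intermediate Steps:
M(A) = 3*A**2
S = 81 (S = (5**2 - 16)**2 = (25 - 16)**2 = 9**2 = 81)
S - M(-57) = 81 - 3*(-57)**2 = 81 - 3*3249 = 81 - 1*9747 = 81 - 9747 = -9666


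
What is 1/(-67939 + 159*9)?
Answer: -1/66508 ≈ -1.5036e-5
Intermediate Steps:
1/(-67939 + 159*9) = 1/(-67939 + 1431) = 1/(-66508) = -1/66508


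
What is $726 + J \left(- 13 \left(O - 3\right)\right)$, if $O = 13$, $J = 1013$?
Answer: $-130964$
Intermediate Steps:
$726 + J \left(- 13 \left(O - 3\right)\right) = 726 + 1013 \left(- 13 \left(13 - 3\right)\right) = 726 + 1013 \left(\left(-13\right) 10\right) = 726 + 1013 \left(-130\right) = 726 - 131690 = -130964$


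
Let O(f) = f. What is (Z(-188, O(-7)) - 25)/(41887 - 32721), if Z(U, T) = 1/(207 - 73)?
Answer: -3349/1228244 ≈ -0.0027267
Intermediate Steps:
Z(U, T) = 1/134
(Z(-188, O(-7)) - 25)/(41887 - 32721) = (1/134 - 25)/(41887 - 32721) = -3349/134/9166 = -3349/134*1/9166 = -3349/1228244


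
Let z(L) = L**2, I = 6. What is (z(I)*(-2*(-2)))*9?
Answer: 1296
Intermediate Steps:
(z(I)*(-2*(-2)))*9 = (6**2*(-2*(-2)))*9 = (36*4)*9 = 144*9 = 1296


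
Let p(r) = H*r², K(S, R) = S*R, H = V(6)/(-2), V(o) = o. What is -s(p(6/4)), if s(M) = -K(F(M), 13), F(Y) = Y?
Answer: -351/4 ≈ -87.750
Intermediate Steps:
H = -3 (H = 6/(-2) = 6*(-½) = -3)
K(S, R) = R*S
p(r) = -3*r²
s(M) = -13*M
-s(p(6/4)) = -(-13)*(-3*(6/4)²) = -(-13)*(-3*(6*(¼))²) = -(-13)*(-3*(3/2)²) = -(-13)*(-3*9/4) = -(-13)*(-27)/4 = -1*351/4 = -351/4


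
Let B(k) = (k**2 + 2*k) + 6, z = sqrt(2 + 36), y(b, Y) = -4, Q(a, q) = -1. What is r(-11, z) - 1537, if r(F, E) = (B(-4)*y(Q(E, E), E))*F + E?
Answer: -921 + sqrt(38) ≈ -914.84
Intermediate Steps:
z = sqrt(38) ≈ 6.1644
B(k) = 6 + k**2 + 2*k
r(F, E) = E - 56*F (r(F, E) = ((6 + (-4)**2 + 2*(-4))*(-4))*F + E = ((6 + 16 - 8)*(-4))*F + E = (14*(-4))*F + E = -56*F + E = E - 56*F)
r(-11, z) - 1537 = (sqrt(38) - 56*(-11)) - 1537 = (sqrt(38) + 616) - 1537 = (616 + sqrt(38)) - 1537 = -921 + sqrt(38)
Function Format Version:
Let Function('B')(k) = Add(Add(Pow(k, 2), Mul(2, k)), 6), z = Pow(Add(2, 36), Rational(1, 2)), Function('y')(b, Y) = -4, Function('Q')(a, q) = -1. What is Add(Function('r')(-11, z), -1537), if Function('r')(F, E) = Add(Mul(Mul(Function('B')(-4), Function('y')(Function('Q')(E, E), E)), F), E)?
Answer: Add(-921, Pow(38, Rational(1, 2))) ≈ -914.84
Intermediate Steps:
z = Pow(38, Rational(1, 2)) ≈ 6.1644
Function('B')(k) = Add(6, Pow(k, 2), Mul(2, k))
Function('r')(F, E) = Add(E, Mul(-56, F)) (Function('r')(F, E) = Add(Mul(Mul(Add(6, Pow(-4, 2), Mul(2, -4)), -4), F), E) = Add(Mul(Mul(Add(6, 16, -8), -4), F), E) = Add(Mul(Mul(14, -4), F), E) = Add(Mul(-56, F), E) = Add(E, Mul(-56, F)))
Add(Function('r')(-11, z), -1537) = Add(Add(Pow(38, Rational(1, 2)), Mul(-56, -11)), -1537) = Add(Add(Pow(38, Rational(1, 2)), 616), -1537) = Add(Add(616, Pow(38, Rational(1, 2))), -1537) = Add(-921, Pow(38, Rational(1, 2)))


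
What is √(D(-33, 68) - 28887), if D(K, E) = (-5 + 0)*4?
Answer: I*√28907 ≈ 170.02*I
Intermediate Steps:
D(K, E) = -20 (D(K, E) = -5*4 = -20)
√(D(-33, 68) - 28887) = √(-20 - 28887) = √(-28907) = I*√28907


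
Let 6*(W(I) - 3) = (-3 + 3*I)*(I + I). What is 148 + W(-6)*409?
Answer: 18553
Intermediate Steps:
W(I) = 3 + I*(-3 + 3*I)/3 (W(I) = 3 + ((-3 + 3*I)*(I + I))/6 = 3 + ((-3 + 3*I)*(2*I))/6 = 3 + (2*I*(-3 + 3*I))/6 = 3 + I*(-3 + 3*I)/3)
148 + W(-6)*409 = 148 + (3 + (-6)² - 1*(-6))*409 = 148 + (3 + 36 + 6)*409 = 148 + 45*409 = 148 + 18405 = 18553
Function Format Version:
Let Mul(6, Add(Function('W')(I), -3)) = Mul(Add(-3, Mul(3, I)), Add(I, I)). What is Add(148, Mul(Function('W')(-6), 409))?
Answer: 18553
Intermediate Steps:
Function('W')(I) = Add(3, Mul(Rational(1, 3), I, Add(-3, Mul(3, I)))) (Function('W')(I) = Add(3, Mul(Rational(1, 6), Mul(Add(-3, Mul(3, I)), Add(I, I)))) = Add(3, Mul(Rational(1, 6), Mul(Add(-3, Mul(3, I)), Mul(2, I)))) = Add(3, Mul(Rational(1, 6), Mul(2, I, Add(-3, Mul(3, I))))) = Add(3, Mul(Rational(1, 3), I, Add(-3, Mul(3, I)))))
Add(148, Mul(Function('W')(-6), 409)) = Add(148, Mul(Add(3, Pow(-6, 2), Mul(-1, -6)), 409)) = Add(148, Mul(Add(3, 36, 6), 409)) = Add(148, Mul(45, 409)) = Add(148, 18405) = 18553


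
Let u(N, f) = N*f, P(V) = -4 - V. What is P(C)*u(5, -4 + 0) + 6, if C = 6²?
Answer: 806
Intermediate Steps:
C = 36
P(C)*u(5, -4 + 0) + 6 = (-4 - 1*36)*(5*(-4 + 0)) + 6 = (-4 - 36)*(5*(-4)) + 6 = -40*(-20) + 6 = 800 + 6 = 806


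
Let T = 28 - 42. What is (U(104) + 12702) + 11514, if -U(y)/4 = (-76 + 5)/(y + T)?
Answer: 1089862/45 ≈ 24219.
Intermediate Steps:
T = -14
U(y) = 284/(-14 + y) (U(y) = -4*(-76 + 5)/(y - 14) = -(-284)/(-14 + y) = 284/(-14 + y))
(U(104) + 12702) + 11514 = (284/(-14 + 104) + 12702) + 11514 = (284/90 + 12702) + 11514 = (284*(1/90) + 12702) + 11514 = (142/45 + 12702) + 11514 = 571732/45 + 11514 = 1089862/45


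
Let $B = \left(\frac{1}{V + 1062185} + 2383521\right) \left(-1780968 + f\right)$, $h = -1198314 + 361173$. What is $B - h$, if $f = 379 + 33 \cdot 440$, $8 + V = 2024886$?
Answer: $- \frac{683940710549521367}{162477} \approx -4.2095 \cdot 10^{12}$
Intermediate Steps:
$V = 2024878$ ($V = -8 + 2024886 = 2024878$)
$f = 14899$ ($f = 379 + 14520 = 14899$)
$h = -837141$
$B = - \frac{683940846565679624}{162477}$ ($B = \left(\frac{1}{2024878 + 1062185} + 2383521\right) \left(-1780968 + 14899\right) = \left(\frac{1}{3087063} + 2383521\right) \left(-1766069\right) = \frac{7358079488824}{3087063} \left(-1766069\right) = - \frac{683940846565679624}{162477} \approx -4.2095 \cdot 10^{12}$)
$B - h = - \frac{683940846565679624}{162477} - -837141 = - \frac{683940846565679624}{162477} + 837141 = - \frac{683940710549521367}{162477}$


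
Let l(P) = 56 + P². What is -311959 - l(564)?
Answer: -630111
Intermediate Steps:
-311959 - l(564) = -311959 - (56 + 564²) = -311959 - (56 + 318096) = -311959 - 1*318152 = -311959 - 318152 = -630111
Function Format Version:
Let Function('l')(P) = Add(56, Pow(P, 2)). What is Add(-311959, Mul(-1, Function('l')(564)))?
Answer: -630111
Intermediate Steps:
Add(-311959, Mul(-1, Function('l')(564))) = Add(-311959, Mul(-1, Add(56, Pow(564, 2)))) = Add(-311959, Mul(-1, Add(56, 318096))) = Add(-311959, Mul(-1, 318152)) = Add(-311959, -318152) = -630111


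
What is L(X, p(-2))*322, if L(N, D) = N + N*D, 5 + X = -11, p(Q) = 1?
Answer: -10304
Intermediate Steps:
X = -16 (X = -5 - 11 = -16)
L(N, D) = N + D*N
L(X, p(-2))*322 = -16*(1 + 1)*322 = -16*2*322 = -32*322 = -10304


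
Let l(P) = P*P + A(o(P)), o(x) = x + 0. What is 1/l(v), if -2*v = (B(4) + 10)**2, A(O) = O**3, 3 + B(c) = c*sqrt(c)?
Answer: -8/11289375 ≈ -7.0863e-7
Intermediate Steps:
o(x) = x
B(c) = -3 + c**(3/2) (B(c) = -3 + c*sqrt(c) = -3 + c**(3/2))
v = -225/2 (v = -((-3 + 4**(3/2)) + 10)**2/2 = -((-3 + 8) + 10)**2/2 = -(5 + 10)**2/2 = -1/2*15**2 = -1/2*225 = -225/2 ≈ -112.50)
l(P) = P**2 + P**3 (l(P) = P*P + P**3 = P**2 + P**3)
1/l(v) = 1/((-225/2)**2*(1 - 225/2)) = 1/((50625/4)*(-223/2)) = 1/(-11289375/8) = -8/11289375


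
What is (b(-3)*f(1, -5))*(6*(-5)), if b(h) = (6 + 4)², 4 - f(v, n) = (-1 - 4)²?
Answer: 63000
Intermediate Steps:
f(v, n) = -21 (f(v, n) = 4 - (-1 - 4)² = 4 - 1*(-5)² = 4 - 1*25 = 4 - 25 = -21)
b(h) = 100 (b(h) = 10² = 100)
(b(-3)*f(1, -5))*(6*(-5)) = (100*(-21))*(6*(-5)) = -2100*(-30) = 63000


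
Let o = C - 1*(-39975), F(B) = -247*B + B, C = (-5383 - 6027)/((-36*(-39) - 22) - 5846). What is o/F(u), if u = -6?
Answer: 89229905/3294432 ≈ 27.085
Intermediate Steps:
C = 5705/2232 (C = -11410/((1404 - 22) - 5846) = -11410/(1382 - 5846) = -11410/(-4464) = -11410*(-1/4464) = 5705/2232 ≈ 2.5560)
F(B) = -246*B
o = 89229905/2232 (o = 5705/2232 - 1*(-39975) = 5705/2232 + 39975 = 89229905/2232 ≈ 39978.)
o/F(u) = 89229905/(2232*((-246*(-6)))) = (89229905/2232)/1476 = (89229905/2232)*(1/1476) = 89229905/3294432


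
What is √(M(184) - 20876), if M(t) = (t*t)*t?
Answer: 2*√1552157 ≈ 2491.7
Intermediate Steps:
M(t) = t³ (M(t) = t²*t = t³)
√(M(184) - 20876) = √(184³ - 20876) = √(6229504 - 20876) = √6208628 = 2*√1552157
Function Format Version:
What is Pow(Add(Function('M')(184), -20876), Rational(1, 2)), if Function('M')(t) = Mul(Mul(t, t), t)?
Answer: Mul(2, Pow(1552157, Rational(1, 2))) ≈ 2491.7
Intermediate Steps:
Function('M')(t) = Pow(t, 3) (Function('M')(t) = Mul(Pow(t, 2), t) = Pow(t, 3))
Pow(Add(Function('M')(184), -20876), Rational(1, 2)) = Pow(Add(Pow(184, 3), -20876), Rational(1, 2)) = Pow(Add(6229504, -20876), Rational(1, 2)) = Pow(6208628, Rational(1, 2)) = Mul(2, Pow(1552157, Rational(1, 2)))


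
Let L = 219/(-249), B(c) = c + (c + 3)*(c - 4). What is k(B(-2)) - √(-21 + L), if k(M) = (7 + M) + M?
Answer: -9 - 2*I*√37682/83 ≈ -9.0 - 4.6776*I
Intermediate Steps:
B(c) = c + (-4 + c)*(3 + c) (B(c) = c + (3 + c)*(-4 + c) = c + (-4 + c)*(3 + c))
L = -73/83 (L = 219*(-1/249) = -73/83 ≈ -0.87952)
k(M) = 7 + 2*M
k(B(-2)) - √(-21 + L) = (7 + 2*(-12 + (-2)²)) - √(-21 - 73/83) = (7 + 2*(-12 + 4)) - √(-1816/83) = (7 + 2*(-8)) - 2*I*√37682/83 = (7 - 16) - 2*I*√37682/83 = -9 - 2*I*√37682/83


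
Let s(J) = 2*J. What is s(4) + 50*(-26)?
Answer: -1292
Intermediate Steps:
s(4) + 50*(-26) = 2*4 + 50*(-26) = 8 - 1300 = -1292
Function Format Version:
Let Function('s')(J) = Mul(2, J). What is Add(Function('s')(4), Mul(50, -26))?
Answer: -1292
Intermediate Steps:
Add(Function('s')(4), Mul(50, -26)) = Add(Mul(2, 4), Mul(50, -26)) = Add(8, -1300) = -1292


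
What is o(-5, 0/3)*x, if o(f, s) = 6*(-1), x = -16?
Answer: 96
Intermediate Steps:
o(f, s) = -6
o(-5, 0/3)*x = -6*(-16) = 96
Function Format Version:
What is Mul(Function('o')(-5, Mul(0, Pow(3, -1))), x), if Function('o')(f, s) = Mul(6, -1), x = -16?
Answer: 96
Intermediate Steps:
Function('o')(f, s) = -6
Mul(Function('o')(-5, Mul(0, Pow(3, -1))), x) = Mul(-6, -16) = 96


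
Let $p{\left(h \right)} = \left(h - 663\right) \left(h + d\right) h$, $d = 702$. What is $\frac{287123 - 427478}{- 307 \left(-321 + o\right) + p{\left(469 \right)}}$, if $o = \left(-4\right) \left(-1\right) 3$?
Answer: $\frac{140355}{106449743} \approx 0.0013185$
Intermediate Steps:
$o = 12$ ($o = 4 \cdot 3 = 12$)
$p{\left(h \right)} = h \left(-663 + h\right) \left(702 + h\right)$ ($p{\left(h \right)} = \left(h - 663\right) \left(h + 702\right) h = \left(-663 + h\right) \left(702 + h\right) h = h \left(-663 + h\right) \left(702 + h\right)$)
$\frac{287123 - 427478}{- 307 \left(-321 + o\right) + p{\left(469 \right)}} = \frac{287123 - 427478}{- 307 \left(-321 + 12\right) + 469 \left(-465426 + 469^{2} + 39 \cdot 469\right)} = - \frac{140355}{\left(-307\right) \left(-309\right) + 469 \left(-465426 + 219961 + 18291\right)} = - \frac{140355}{94863 + 469 \left(-227174\right)} = - \frac{140355}{94863 - 106544606} = - \frac{140355}{-106449743} = \left(-140355\right) \left(- \frac{1}{106449743}\right) = \frac{140355}{106449743}$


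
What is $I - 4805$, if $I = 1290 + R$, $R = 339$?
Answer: $-3176$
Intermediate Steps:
$I = 1629$ ($I = 1290 + 339 = 1629$)
$I - 4805 = 1629 - 4805 = -3176$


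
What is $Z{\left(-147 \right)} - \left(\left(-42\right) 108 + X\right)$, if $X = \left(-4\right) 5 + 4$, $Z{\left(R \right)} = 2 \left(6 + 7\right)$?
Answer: $4578$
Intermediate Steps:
$Z{\left(R \right)} = 26$ ($Z{\left(R \right)} = 2 \cdot 13 = 26$)
$X = -16$ ($X = -20 + 4 = -16$)
$Z{\left(-147 \right)} - \left(\left(-42\right) 108 + X\right) = 26 - \left(\left(-42\right) 108 - 16\right) = 26 - \left(-4536 - 16\right) = 26 - -4552 = 26 + 4552 = 4578$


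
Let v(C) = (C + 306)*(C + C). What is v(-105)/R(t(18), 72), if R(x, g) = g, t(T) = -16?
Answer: -2345/4 ≈ -586.25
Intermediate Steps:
v(C) = 2*C*(306 + C) (v(C) = (306 + C)*(2*C) = 2*C*(306 + C))
v(-105)/R(t(18), 72) = (2*(-105)*(306 - 105))/72 = (2*(-105)*201)*(1/72) = -42210*1/72 = -2345/4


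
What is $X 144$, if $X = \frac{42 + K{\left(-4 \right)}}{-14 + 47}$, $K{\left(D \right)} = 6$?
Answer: $\frac{2304}{11} \approx 209.45$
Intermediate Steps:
$X = \frac{16}{11}$ ($X = \frac{42 + 6}{-14 + 47} = \frac{48}{33} = 48 \cdot \frac{1}{33} = \frac{16}{11} \approx 1.4545$)
$X 144 = \frac{16}{11} \cdot 144 = \frac{2304}{11}$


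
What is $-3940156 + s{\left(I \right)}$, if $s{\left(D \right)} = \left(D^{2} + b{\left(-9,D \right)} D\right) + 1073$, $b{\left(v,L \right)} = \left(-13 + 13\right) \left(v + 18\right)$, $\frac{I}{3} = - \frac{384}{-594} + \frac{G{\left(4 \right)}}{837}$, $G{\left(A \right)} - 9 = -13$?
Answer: $- \frac{37101246431699}{9418761} \approx -3.9391 \cdot 10^{6}$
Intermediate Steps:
$G{\left(A \right)} = -4$ ($G{\left(A \right)} = 9 - 13 = -4$)
$I = \frac{5908}{3069}$ ($I = 3 \left(- \frac{384}{-594} - \frac{4}{837}\right) = 3 \left(\left(-384\right) \left(- \frac{1}{594}\right) - \frac{4}{837}\right) = 3 \left(\frac{64}{99} - \frac{4}{837}\right) = 3 \cdot \frac{5908}{9207} = \frac{5908}{3069} \approx 1.9251$)
$b{\left(v,L \right)} = 0$ ($b{\left(v,L \right)} = 0 \left(18 + v\right) = 0$)
$s{\left(D \right)} = 1073 + D^{2}$ ($s{\left(D \right)} = \left(D^{2} + 0 D\right) + 1073 = \left(D^{2} + 0\right) + 1073 = D^{2} + 1073 = 1073 + D^{2}$)
$-3940156 + s{\left(I \right)} = -3940156 + \left(1073 + \left(\frac{5908}{3069}\right)^{2}\right) = -3940156 + \left(1073 + \frac{34904464}{9418761}\right) = -3940156 + \frac{10141235017}{9418761} = - \frac{37101246431699}{9418761}$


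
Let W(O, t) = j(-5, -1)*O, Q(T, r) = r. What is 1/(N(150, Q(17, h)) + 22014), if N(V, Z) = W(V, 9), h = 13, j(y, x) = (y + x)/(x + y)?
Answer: 1/22164 ≈ 4.5118e-5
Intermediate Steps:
j(y, x) = 1 (j(y, x) = (x + y)/(x + y) = 1)
W(O, t) = O (W(O, t) = 1*O = O)
N(V, Z) = V
1/(N(150, Q(17, h)) + 22014) = 1/(150 + 22014) = 1/22164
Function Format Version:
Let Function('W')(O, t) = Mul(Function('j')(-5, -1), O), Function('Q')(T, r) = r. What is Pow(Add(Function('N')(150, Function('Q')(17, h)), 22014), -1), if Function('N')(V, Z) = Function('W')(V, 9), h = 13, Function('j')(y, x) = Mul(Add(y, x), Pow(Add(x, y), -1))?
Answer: Rational(1, 22164) ≈ 4.5118e-5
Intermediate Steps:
Function('j')(y, x) = 1 (Function('j')(y, x) = Mul(Add(x, y), Pow(Add(x, y), -1)) = 1)
Function('W')(O, t) = O (Function('W')(O, t) = Mul(1, O) = O)
Function('N')(V, Z) = V
Pow(Add(Function('N')(150, Function('Q')(17, h)), 22014), -1) = Pow(Add(150, 22014), -1) = Pow(22164, -1) = Rational(1, 22164)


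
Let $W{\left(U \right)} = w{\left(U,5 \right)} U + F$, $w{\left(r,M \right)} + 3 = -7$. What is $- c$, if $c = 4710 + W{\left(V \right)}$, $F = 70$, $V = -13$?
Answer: $-4910$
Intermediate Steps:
$w{\left(r,M \right)} = -10$ ($w{\left(r,M \right)} = -3 - 7 = -10$)
$W{\left(U \right)} = 70 - 10 U$ ($W{\left(U \right)} = - 10 U + 70 = 70 - 10 U$)
$c = 4910$ ($c = 4710 + \left(70 - -130\right) = 4710 + \left(70 + 130\right) = 4710 + 200 = 4910$)
$- c = \left(-1\right) 4910 = -4910$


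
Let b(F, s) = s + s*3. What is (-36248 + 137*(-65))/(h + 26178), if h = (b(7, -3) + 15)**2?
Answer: -519/301 ≈ -1.7243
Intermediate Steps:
b(F, s) = 4*s (b(F, s) = s + 3*s = 4*s)
h = 9 (h = (4*(-3) + 15)**2 = (-12 + 15)**2 = 3**2 = 9)
(-36248 + 137*(-65))/(h + 26178) = (-36248 + 137*(-65))/(9 + 26178) = (-36248 - 8905)/26187 = -45153*1/26187 = -519/301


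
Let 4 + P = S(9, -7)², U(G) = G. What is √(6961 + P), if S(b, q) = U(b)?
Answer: 3*√782 ≈ 83.893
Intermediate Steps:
S(b, q) = b
P = 77 (P = -4 + 9² = -4 + 81 = 77)
√(6961 + P) = √(6961 + 77) = √7038 = 3*√782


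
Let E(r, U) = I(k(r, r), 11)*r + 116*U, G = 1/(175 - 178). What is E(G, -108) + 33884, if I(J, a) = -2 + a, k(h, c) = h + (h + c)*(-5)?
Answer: 21353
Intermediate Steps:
k(h, c) = -5*c - 4*h (k(h, c) = h + (c + h)*(-5) = h + (-5*c - 5*h) = -5*c - 4*h)
G = -⅓ (G = 1/(-3) = -⅓ ≈ -0.33333)
E(r, U) = 9*r + 116*U (E(r, U) = (-2 + 11)*r + 116*U = 9*r + 116*U)
E(G, -108) + 33884 = (9*(-⅓) + 116*(-108)) + 33884 = (-3 - 12528) + 33884 = -12531 + 33884 = 21353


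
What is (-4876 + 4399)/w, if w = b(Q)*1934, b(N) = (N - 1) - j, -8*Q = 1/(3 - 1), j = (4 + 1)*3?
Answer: 3816/248519 ≈ 0.015355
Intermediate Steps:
j = 15 (j = 5*3 = 15)
Q = -1/16 (Q = -1/(8*(3 - 1)) = -⅛/2 = -⅛*½ = -1/16 ≈ -0.062500)
b(N) = -16 + N (b(N) = (N - 1) - 1*15 = (-1 + N) - 15 = -16 + N)
w = -248519/8 (w = (-16 - 1/16)*1934 = -257/16*1934 = -248519/8 ≈ -31065.)
(-4876 + 4399)/w = (-4876 + 4399)/(-248519/8) = -477*(-8/248519) = 3816/248519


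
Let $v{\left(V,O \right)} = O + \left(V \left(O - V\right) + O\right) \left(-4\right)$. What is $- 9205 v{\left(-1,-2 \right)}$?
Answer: $-18410$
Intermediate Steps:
$v{\left(V,O \right)} = - 3 O - 4 V \left(O - V\right)$ ($v{\left(V,O \right)} = O + \left(O + V \left(O - V\right)\right) \left(-4\right) = O - \left(4 O + 4 V \left(O - V\right)\right) = - 3 O - 4 V \left(O - V\right)$)
$- 9205 v{\left(-1,-2 \right)} = - 9205 \left(\left(-3\right) \left(-2\right) + 4 \left(-1\right)^{2} - \left(-8\right) \left(-1\right)\right) = - 9205 \left(6 + 4 \cdot 1 - 8\right) = - 9205 \left(6 + 4 - 8\right) = \left(-9205\right) 2 = -18410$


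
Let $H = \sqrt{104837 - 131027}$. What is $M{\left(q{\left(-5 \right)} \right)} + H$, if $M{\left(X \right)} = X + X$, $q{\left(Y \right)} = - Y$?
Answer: $10 + 3 i \sqrt{2910} \approx 10.0 + 161.83 i$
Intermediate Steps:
$H = 3 i \sqrt{2910}$ ($H = \sqrt{-26190} = 3 i \sqrt{2910} \approx 161.83 i$)
$M{\left(X \right)} = 2 X$
$M{\left(q{\left(-5 \right)} \right)} + H = 2 \left(\left(-1\right) \left(-5\right)\right) + 3 i \sqrt{2910} = 2 \cdot 5 + 3 i \sqrt{2910} = 10 + 3 i \sqrt{2910}$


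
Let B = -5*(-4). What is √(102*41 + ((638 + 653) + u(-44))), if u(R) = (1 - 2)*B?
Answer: √5453 ≈ 73.844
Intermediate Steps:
B = 20
u(R) = -20 (u(R) = (1 - 2)*20 = -1*20 = -20)
√(102*41 + ((638 + 653) + u(-44))) = √(102*41 + ((638 + 653) - 20)) = √(4182 + (1291 - 20)) = √(4182 + 1271) = √5453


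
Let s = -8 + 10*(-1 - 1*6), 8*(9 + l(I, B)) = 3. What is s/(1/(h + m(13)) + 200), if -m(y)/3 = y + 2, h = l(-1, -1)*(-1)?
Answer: -11349/29096 ≈ -0.39005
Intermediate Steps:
l(I, B) = -69/8 (l(I, B) = -9 + (1/8)*3 = -9 + 3/8 = -69/8)
h = 69/8 (h = -69/8*(-1) = 69/8 ≈ 8.6250)
m(y) = -6 - 3*y (m(y) = -3*(y + 2) = -3*(2 + y) = -6 - 3*y)
s = -78 (s = -8 + 10*(-1 - 6) = -8 + 10*(-7) = -8 - 70 = -78)
s/(1/(h + m(13)) + 200) = -78/(1/(69/8 + (-6 - 3*13)) + 200) = -78/(1/(69/8 + (-6 - 39)) + 200) = -78/(1/(69/8 - 45) + 200) = -78/(1/(-291/8) + 200) = -78/(-8/291 + 200) = -78/(58192/291) = (291/58192)*(-78) = -11349/29096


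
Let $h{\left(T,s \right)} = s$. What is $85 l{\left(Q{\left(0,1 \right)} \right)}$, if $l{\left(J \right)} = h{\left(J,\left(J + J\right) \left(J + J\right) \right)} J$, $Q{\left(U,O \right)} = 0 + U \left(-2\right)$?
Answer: $0$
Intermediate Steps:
$Q{\left(U,O \right)} = - 2 U$ ($Q{\left(U,O \right)} = 0 - 2 U = - 2 U$)
$l{\left(J \right)} = 4 J^{3}$ ($l{\left(J \right)} = \left(J + J\right) \left(J + J\right) J = 2 J 2 J J = 4 J^{2} J = 4 J^{3}$)
$85 l{\left(Q{\left(0,1 \right)} \right)} = 85 \cdot 4 \left(\left(-2\right) 0\right)^{3} = 85 \cdot 4 \cdot 0^{3} = 85 \cdot 4 \cdot 0 = 85 \cdot 0 = 0$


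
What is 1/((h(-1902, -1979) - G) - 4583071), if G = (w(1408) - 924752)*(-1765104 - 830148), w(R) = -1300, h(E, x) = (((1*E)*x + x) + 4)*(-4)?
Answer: -1/2403357936507 ≈ -4.1608e-13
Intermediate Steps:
h(E, x) = -16 - 4*x - 4*E*x (h(E, x) = ((E*x + x) + 4)*(-4) = ((x + E*x) + 4)*(-4) = (4 + x + E*x)*(-4) = -16 - 4*x - 4*E*x)
G = 2403338305104 (G = (-1300 - 924752)*(-1765104 - 830148) = -926052*(-2595252) = 2403338305104)
1/((h(-1902, -1979) - G) - 4583071) = 1/(((-16 - 4*(-1979) - 4*(-1902)*(-1979)) - 1*2403338305104) - 4583071) = 1/(((-16 + 7916 - 15056232) - 2403338305104) - 4583071) = 1/((-15048332 - 2403338305104) - 4583071) = 1/(-2403353353436 - 4583071) = 1/(-2403357936507) = -1/2403357936507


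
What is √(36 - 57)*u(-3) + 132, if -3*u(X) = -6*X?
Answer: 132 - 6*I*√21 ≈ 132.0 - 27.495*I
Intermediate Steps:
u(X) = 2*X (u(X) = -(-2)*X = 2*X)
√(36 - 57)*u(-3) + 132 = √(36 - 57)*(2*(-3)) + 132 = √(-21)*(-6) + 132 = (I*√21)*(-6) + 132 = -6*I*√21 + 132 = 132 - 6*I*√21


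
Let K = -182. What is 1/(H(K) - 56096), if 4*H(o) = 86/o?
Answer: -364/20418987 ≈ -1.7827e-5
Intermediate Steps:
H(o) = 43/(2*o) (H(o) = (86/o)/4 = 43/(2*o))
1/(H(K) - 56096) = 1/((43/2)/(-182) - 56096) = 1/((43/2)*(-1/182) - 56096) = 1/(-43/364 - 56096) = 1/(-20418987/364) = -364/20418987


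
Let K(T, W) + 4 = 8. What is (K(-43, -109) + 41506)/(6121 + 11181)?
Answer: 20755/8651 ≈ 2.3991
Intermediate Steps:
K(T, W) = 4 (K(T, W) = -4 + 8 = 4)
(K(-43, -109) + 41506)/(6121 + 11181) = (4 + 41506)/(6121 + 11181) = 41510/17302 = 41510*(1/17302) = 20755/8651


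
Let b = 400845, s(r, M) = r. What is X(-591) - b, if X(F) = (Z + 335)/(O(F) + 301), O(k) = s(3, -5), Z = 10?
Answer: -121856535/304 ≈ -4.0084e+5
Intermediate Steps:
O(k) = 3
X(F) = 345/304 (X(F) = (10 + 335)/(3 + 301) = 345/304)
X(-591) - b = 345/304 - 1*400845 = 345/304 - 400845 = -121856535/304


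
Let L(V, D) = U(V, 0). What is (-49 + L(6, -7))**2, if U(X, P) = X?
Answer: 1849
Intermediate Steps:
L(V, D) = V
(-49 + L(6, -7))**2 = (-49 + 6)**2 = (-43)**2 = 1849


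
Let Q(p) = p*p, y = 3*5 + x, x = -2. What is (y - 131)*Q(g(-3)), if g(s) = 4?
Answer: -1888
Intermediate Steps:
y = 13 (y = 3*5 - 2 = 15 - 2 = 13)
Q(p) = p²
(y - 131)*Q(g(-3)) = (13 - 131)*4² = -118*16 = -1888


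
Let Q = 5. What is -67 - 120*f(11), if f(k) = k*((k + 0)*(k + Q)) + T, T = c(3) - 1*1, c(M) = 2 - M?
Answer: -232147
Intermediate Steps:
T = -2 (T = (2 - 1*3) - 1*1 = (2 - 3) - 1 = -1 - 1 = -2)
f(k) = -2 + k**2*(5 + k) (f(k) = k*((k + 0)*(k + 5)) - 2 = k*(k*(5 + k)) - 2 = k**2*(5 + k) - 2 = -2 + k**2*(5 + k))
-67 - 120*f(11) = -67 - 120*(-2 + 11**3 + 5*11**2) = -67 - 120*(-2 + 1331 + 5*121) = -67 - 120*(-2 + 1331 + 605) = -67 - 120*1934 = -67 - 232080 = -232147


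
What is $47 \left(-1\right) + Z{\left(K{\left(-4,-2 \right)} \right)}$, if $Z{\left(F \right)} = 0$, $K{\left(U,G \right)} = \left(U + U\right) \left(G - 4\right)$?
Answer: $-47$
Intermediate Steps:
$K{\left(U,G \right)} = 2 U \left(-4 + G\right)$
$47 \left(-1\right) + Z{\left(K{\left(-4,-2 \right)} \right)} = 47 \left(-1\right) + 0 = -47 + 0 = -47$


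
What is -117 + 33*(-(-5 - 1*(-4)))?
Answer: -84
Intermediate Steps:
-117 + 33*(-(-5 - 1*(-4))) = -117 + 33*(-(-5 + 4)) = -117 + 33*(-1*(-1)) = -117 + 33*1 = -117 + 33 = -84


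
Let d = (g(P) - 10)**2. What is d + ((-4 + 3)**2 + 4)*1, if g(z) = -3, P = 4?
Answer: 174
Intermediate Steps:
d = 169 (d = (-3 - 10)**2 = (-13)**2 = 169)
d + ((-4 + 3)**2 + 4)*1 = 169 + ((-4 + 3)**2 + 4)*1 = 169 + ((-1)**2 + 4)*1 = 169 + (1 + 4)*1 = 169 + 5*1 = 169 + 5 = 174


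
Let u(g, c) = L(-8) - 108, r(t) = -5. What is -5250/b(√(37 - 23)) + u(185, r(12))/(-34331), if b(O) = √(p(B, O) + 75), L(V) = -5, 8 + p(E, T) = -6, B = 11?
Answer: 113/34331 - 5250*√61/61 ≈ -672.19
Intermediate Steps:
p(E, T) = -14 (p(E, T) = -8 - 6 = -14)
b(O) = √61 (b(O) = √(-14 + 75) = √61)
u(g, c) = -113 (u(g, c) = -5 - 108 = -113)
-5250/b(√(37 - 23)) + u(185, r(12))/(-34331) = -5250*√61/61 - 113/(-34331) = -5250*√61/61 - 113*(-1/34331) = -5250*√61/61 + 113/34331 = 113/34331 - 5250*√61/61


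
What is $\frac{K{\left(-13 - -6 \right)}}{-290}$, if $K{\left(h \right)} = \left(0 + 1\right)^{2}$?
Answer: $- \frac{1}{290} \approx -0.0034483$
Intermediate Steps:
$K{\left(h \right)} = 1$ ($K{\left(h \right)} = 1^{2} = 1$)
$\frac{K{\left(-13 - -6 \right)}}{-290} = 1 \frac{1}{-290} = 1 \left(- \frac{1}{290}\right) = - \frac{1}{290}$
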